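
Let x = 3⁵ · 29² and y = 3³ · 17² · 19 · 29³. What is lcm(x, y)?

max exponent per prime: 3⁵ · 17² · 19 · 29³ = 32542559757

32542559757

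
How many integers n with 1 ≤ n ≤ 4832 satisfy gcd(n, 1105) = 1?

Prime factors of 1105: 5, 13, 17. Count integers ≤ 4832 divisible by none of them.
By inclusion–exclusion: 4832 − ⌊4832/5⌋ − ⌊4832/13⌋ − ⌊4832/17⌋ + ⌊4832/65⌋ + ⌊4832/85⌋ + ⌊4832/221⌋ − ⌊4832/1105⌋ = 3358.

3358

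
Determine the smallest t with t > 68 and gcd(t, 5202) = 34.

gcd(t, 5202) = 34 forces 34 | t; write t = 34s. Then gcd(34s, 34·153) = 34·gcd(s, 153), so need gcd(s, 153) = 1.
34s > 68 gives s ≥ 3. The least s ≥ 3 coprime to 153 is 4, so t = 34·4 = 136.

136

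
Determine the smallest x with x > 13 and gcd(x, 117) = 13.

26

117 = 13·9. Any x with gcd(x, 117) = 13 is a multiple of 13, say 13s, with s coprime to 9.
Need s > 13/13, so s ≥ 2. First s ≥ 2 with gcd(s, 9) = 1 is s = 2. Thus x = 13·2 = 26.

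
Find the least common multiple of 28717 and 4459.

9849931

gcd first: 28717 = 6·4459 + 1963; 4459 = 2·1963 + 533; 1963 = 3·533 + 364; 533 = 1·364 + 169; 364 = 2·169 + 26; 169 = 6·26 + 13; 26 = 2·13 + 0 → gcd = 13
lcm = 28717·4459/gcd = 128049103/13 = 9849931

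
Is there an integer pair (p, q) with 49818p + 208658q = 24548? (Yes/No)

Yes

gcd(49818, 208658): 208658 = 4·49818 + 9386; 49818 = 5·9386 + 2888; 9386 = 3·2888 + 722; 2888 = 4·722 + 0 → 722
722 divides 24548, so a solution exists.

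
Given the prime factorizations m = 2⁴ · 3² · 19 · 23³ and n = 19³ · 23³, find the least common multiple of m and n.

max exponent per prime: 2⁴ · 3² · 19³ · 23³ = 12017297232

12017297232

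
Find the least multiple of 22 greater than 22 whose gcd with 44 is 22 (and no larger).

66

gcd(a, 44) = 22 forces 22 | a; write a = 22s. Then gcd(22s, 22·2) = 22·gcd(s, 2), so need gcd(s, 2) = 1.
22s > 22 gives s ≥ 2. The least s ≥ 2 coprime to 2 is 3, so a = 22·3 = 66.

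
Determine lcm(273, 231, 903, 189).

273 = 3 · 7 · 13; 231 = 3 · 7 · 11; 903 = 3 · 7 · 43; 189 = 3³ · 7
lcm takes max exponent of each prime: 3³ · 7 · 11 · 13 · 43 = 1162161

1162161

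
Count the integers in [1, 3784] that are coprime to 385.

2360

385 = 5·7·11. Inclusion–exclusion on these primes:
3784 − ⌊3784/5⌋ − ⌊3784/7⌋ − ⌊3784/11⌋ + ⌊3784/35⌋ + ⌊3784/55⌋ + ⌊3784/77⌋ − ⌊3784/385⌋ = 2360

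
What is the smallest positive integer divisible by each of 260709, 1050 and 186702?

260709 = 3 · 43² · 47; 1050 = 2 · 3 · 5² · 7; 186702 = 2 · 3 · 29² · 37
lcm takes max exponent of each prime: 2 · 3 · 5² · 7 · 29² · 37 · 43² · 47 = 2839368683550

2839368683550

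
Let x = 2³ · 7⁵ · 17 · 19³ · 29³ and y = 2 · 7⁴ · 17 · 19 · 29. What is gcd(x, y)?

44980334

min exponent per shared prime: 2 · 7⁴ · 17 · 19 · 29 = 44980334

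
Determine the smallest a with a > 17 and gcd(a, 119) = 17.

119 = 17·7. Any a with gcd(a, 119) = 17 is a multiple of 17, say 17s, with s coprime to 7.
Need s > 17/17, so s ≥ 2. First s ≥ 2 with gcd(s, 7) = 1 is s = 2. Thus a = 17·2 = 34.

34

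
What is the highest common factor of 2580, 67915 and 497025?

5

gcd(2580, 67915): 67915 = 26·2580 + 835; 2580 = 3·835 + 75; 835 = 11·75 + 10; 75 = 7·10 + 5; 10 = 2·5 + 0 → 5
gcd(5, 497025): 497025 = 99405·5 + 0 → 5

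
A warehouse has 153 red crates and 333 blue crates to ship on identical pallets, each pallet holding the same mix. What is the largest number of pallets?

9

Euclid: 333 = 2·153 + 27; 153 = 5·27 + 18; 27 = 1·18 + 9; 18 = 2·9 + 0. Last nonzero remainder: 9.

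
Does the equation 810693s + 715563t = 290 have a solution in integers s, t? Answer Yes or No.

No

gcd(810693, 715563): 810693 = 1·715563 + 95130; 715563 = 7·95130 + 49653; 95130 = 1·49653 + 45477; 49653 = 1·45477 + 4176; 45477 = 10·4176 + 3717; 4176 = 1·3717 + 459; 3717 = 8·459 + 45; 459 = 10·45 + 9; 45 = 5·9 + 0 → 9
9 does not divide 290, so a solution does not exist.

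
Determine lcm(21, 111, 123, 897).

lcm(21, 111) = 21·111/gcd = 2331/3 = 777
lcm(777, 123) = 777·123/gcd = 95571/3 = 31857
lcm(31857, 897) = 31857·897/gcd = 28575729/3 = 9525243

9525243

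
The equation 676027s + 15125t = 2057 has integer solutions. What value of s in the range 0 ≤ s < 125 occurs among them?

16

Reduce mod 15125: 676027s ≡ 2057 (mod 15125). With g = gcd(676027, 15125) = 121 dividing 2057, divide through: 5587s ≡ 17 (mod 125).
Since gcd(5587, 125) = 1, s ≡ 17·(5587)⁻¹ ≡ 16 (mod 125). Smallest non-negative: 16.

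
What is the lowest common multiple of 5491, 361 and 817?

4486147

lcm(5491, 361) = 5491·361/gcd = 1982251/19 = 104329
lcm(104329, 817) = 104329·817/gcd = 85236793/19 = 4486147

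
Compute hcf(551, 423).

551 = 19 · 29
423 = 3² · 47
Common: 1 = 1

1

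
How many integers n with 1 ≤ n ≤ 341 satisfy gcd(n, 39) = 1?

210

39 = 3·13. Inclusion–exclusion on these primes:
341 − ⌊341/3⌋ − ⌊341/13⌋ + ⌊341/39⌋ = 210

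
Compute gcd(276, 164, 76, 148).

gcd(276, 164): 276 = 1·164 + 112; 164 = 1·112 + 52; 112 = 2·52 + 8; 52 = 6·8 + 4; 8 = 2·4 + 0 → 4
gcd(4, 76): 76 = 19·4 + 0 → 4
gcd(4, 148): 148 = 37·4 + 0 → 4

4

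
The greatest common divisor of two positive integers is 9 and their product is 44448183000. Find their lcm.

Since gcd(p,q)·lcm(p,q) = pq, lcm = 44448183000/9 = 4938687000.

4938687000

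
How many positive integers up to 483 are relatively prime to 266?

196

266 = 2·7·19. Inclusion–exclusion on these primes:
483 − ⌊483/2⌋ − ⌊483/7⌋ − ⌊483/19⌋ + ⌊483/14⌋ + ⌊483/38⌋ + ⌊483/133⌋ − ⌊483/266⌋ = 196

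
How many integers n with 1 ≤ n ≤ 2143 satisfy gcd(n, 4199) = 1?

1764

Prime factors of 4199: 13, 17, 19. Count integers ≤ 2143 divisible by none of them.
By inclusion–exclusion: 2143 − ⌊2143/13⌋ − ⌊2143/17⌋ − ⌊2143/19⌋ + ⌊2143/221⌋ + ⌊2143/247⌋ + ⌊2143/323⌋ − ⌊2143/4199⌋ = 1764.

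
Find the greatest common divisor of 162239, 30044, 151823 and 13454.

gcd(162239, 30044): 162239 = 5·30044 + 12019; 30044 = 2·12019 + 6006; 12019 = 2·6006 + 7; 6006 = 858·7 + 0 → 7
gcd(7, 151823): 151823 = 21689·7 + 0 → 7
gcd(7, 13454): 13454 = 1922·7 + 0 → 7

7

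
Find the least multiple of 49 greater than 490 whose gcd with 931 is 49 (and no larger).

931 = 49·19. Any k with gcd(k, 931) = 49 is a multiple of 49, say 49s, with s coprime to 19.
Need s > 490/49, so s ≥ 11. First s ≥ 11 with gcd(s, 19) = 1 is s = 11. Thus k = 49·11 = 539.

539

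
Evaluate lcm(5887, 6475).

5445475

gcd first: 6475 = 1·5887 + 588; 5887 = 10·588 + 7; 588 = 84·7 + 0 → gcd = 7
lcm = 5887·6475/gcd = 38118325/7 = 5445475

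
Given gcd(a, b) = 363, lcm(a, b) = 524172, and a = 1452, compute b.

Using ab = gcd(a,b)·lcm(a,b) = 363·524172 = 190274436, we get b = 190274436/1452 = 131043.

131043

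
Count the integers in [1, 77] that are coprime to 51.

49

Prime factors of 51: 3, 17. Count integers ≤ 77 divisible by none of them.
By inclusion–exclusion: 77 − ⌊77/3⌋ − ⌊77/17⌋ + ⌊77/51⌋ = 49.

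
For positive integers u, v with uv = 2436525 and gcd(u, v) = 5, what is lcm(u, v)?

gcd·lcm = product, so lcm = 2436525/5 = 487305.

487305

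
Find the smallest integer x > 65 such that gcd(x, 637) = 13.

78

637 = 13·49. Any x with gcd(x, 637) = 13 is a multiple of 13, say 13s, with s coprime to 49.
Need s > 65/13, so s ≥ 6. First s ≥ 6 with gcd(s, 49) = 1 is s = 6. Thus x = 13·6 = 78.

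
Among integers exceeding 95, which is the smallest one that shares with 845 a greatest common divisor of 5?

Multiples of 5 above 95: 5·20, 5·21, … . Need the cofactor coprime to 845/5 = 169.
Checking s = 20, 21, … the first with gcd(s, 169) = 1 is s = 20, giving 100.

100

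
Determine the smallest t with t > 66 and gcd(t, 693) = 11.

88

693 = 11·63. Any t with gcd(t, 693) = 11 is a multiple of 11, say 11s, with s coprime to 63.
Need s > 66/11, so s ≥ 7. First s ≥ 7 with gcd(s, 63) = 1 is s = 8. Thus t = 11·8 = 88.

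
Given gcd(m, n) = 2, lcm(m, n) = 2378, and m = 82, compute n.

58

Using mn = gcd(m,n)·lcm(m,n) = 2·2378 = 4756, we get n = 4756/82 = 58.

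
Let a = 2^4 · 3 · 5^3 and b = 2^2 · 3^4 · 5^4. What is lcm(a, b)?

max exponent per prime: 2^4 · 3^4 · 5^4 = 810000

810000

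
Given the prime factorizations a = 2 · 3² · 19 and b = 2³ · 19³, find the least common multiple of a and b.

493848

max exponent per prime: 2³ · 3² · 19³ = 493848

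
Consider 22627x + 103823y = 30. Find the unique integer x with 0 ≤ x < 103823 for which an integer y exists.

91581

Reduce mod 103823: 22627x ≡ 30 (mod 103823). With g = gcd(22627, 103823) = 1 dividing 30, divide through: 22627x ≡ 30 (mod 103823).
Since gcd(22627, 103823) = 1, x ≡ 30·(22627)⁻¹ ≡ 91581 (mod 103823). Smallest non-negative: 91581.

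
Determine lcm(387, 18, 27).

2322

387 = 3² · 43; 18 = 2 · 3²; 27 = 3³
lcm takes max exponent of each prime: 2 · 3³ · 43 = 2322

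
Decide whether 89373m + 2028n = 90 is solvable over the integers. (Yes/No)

Yes

gcd(89373, 2028): 89373 = 44·2028 + 141; 2028 = 14·141 + 54; 141 = 2·54 + 33; 54 = 1·33 + 21; 33 = 1·21 + 12; 21 = 1·12 + 9; 12 = 1·9 + 3; 9 = 3·3 + 0 → 3
3 divides 90, so a solution exists.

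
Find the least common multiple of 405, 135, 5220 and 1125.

405 = 3⁴ · 5; 135 = 3³ · 5; 5220 = 2² · 3² · 5 · 29; 1125 = 3² · 5³
lcm takes max exponent of each prime: 2² · 3⁴ · 5³ · 29 = 1174500

1174500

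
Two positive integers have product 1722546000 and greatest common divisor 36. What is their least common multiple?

For any two positive integers, gcd × lcm equals their product. Hence lcm = 1722546000 / 36 = 47848500.

47848500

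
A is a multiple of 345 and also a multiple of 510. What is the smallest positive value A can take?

gcd first: 510 = 1·345 + 165; 345 = 2·165 + 15; 165 = 11·15 + 0 → gcd = 15
lcm = 345·510/gcd = 175950/15 = 11730

11730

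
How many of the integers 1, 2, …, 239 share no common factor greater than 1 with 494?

Prime factors of 494: 2, 13, 19. Count integers ≤ 239 divisible by none of them.
By inclusion–exclusion: 239 − ⌊239/2⌋ − ⌊239/13⌋ − ⌊239/19⌋ + ⌊239/26⌋ + ⌊239/38⌋ + ⌊239/247⌋ − ⌊239/494⌋ = 105.

105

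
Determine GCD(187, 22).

Euclid: 187 = 8·22 + 11; 22 = 2·11 + 0. Last nonzero remainder: 11.

11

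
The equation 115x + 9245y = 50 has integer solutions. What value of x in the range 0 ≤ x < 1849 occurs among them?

gcd(115, 9245) = 5 (Euclid: 9245 = 80·115 + 45; 115 = 2·45 + 25; 45 = 1·25 + 20; 25 = 1·20 + 5; 20 = 4·5 + 0), and 5 | 50.
Extended Euclid: 115·(402) + 9245·(-5) = 5. Scale by 10: x₀ = 4020.
General solution x = x₀ + 1849t; reducing mod 1849 gives x = 322 (and y = -4).

322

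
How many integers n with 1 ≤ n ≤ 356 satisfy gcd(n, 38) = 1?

38 = 2·19. Inclusion–exclusion on these primes:
356 − ⌊356/2⌋ − ⌊356/19⌋ + ⌊356/38⌋ = 169

169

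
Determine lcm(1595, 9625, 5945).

11444125

lcm(1595, 9625) = 1595·9625/gcd = 15351875/55 = 279125
lcm(279125, 5945) = 279125·5945/gcd = 1659398125/145 = 11444125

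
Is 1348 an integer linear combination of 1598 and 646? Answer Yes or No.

No

By Bézout, 1598u − 646v = 1348 has integer solutions iff gcd(1598, 646) | 1348.
Euclid: 1598 = 2·646 + 306; 646 = 2·306 + 34; 306 = 9·34 + 0. gcd = 34; 1348 mod 34 = 22. No.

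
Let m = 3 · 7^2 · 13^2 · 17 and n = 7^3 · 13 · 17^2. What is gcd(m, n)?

min exponent per shared prime: 7^2 · 13 · 17 = 10829

10829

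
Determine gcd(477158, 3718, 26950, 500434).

gcd(477158, 3718): 477158 = 128·3718 + 1254; 3718 = 2·1254 + 1210; 1254 = 1·1210 + 44; 1210 = 27·44 + 22; 44 = 2·22 + 0 → 22
gcd(22, 26950): 26950 = 1225·22 + 0 → 22
gcd(22, 500434): 500434 = 22747·22 + 0 → 22

22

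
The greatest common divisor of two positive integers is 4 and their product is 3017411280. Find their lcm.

754352820

For any two positive integers, gcd × lcm equals their product. Hence lcm = 3017411280 / 4 = 754352820.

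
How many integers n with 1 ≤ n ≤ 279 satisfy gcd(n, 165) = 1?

136

165 = 3·5·11. Inclusion–exclusion on these primes:
279 − ⌊279/3⌋ − ⌊279/5⌋ − ⌊279/11⌋ + ⌊279/15⌋ + ⌊279/33⌋ + ⌊279/55⌋ − ⌊279/165⌋ = 136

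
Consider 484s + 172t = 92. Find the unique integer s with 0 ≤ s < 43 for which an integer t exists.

24

Reduce mod 172: 484s ≡ 92 (mod 172). With g = gcd(484, 172) = 4 dividing 92, divide through: 121s ≡ 23 (mod 43).
Since gcd(121, 43) = 1, s ≡ 23·(121)⁻¹ ≡ 24 (mod 43). Smallest non-negative: 24.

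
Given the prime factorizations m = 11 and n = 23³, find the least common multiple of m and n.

133837

max exponent per prime: 11 · 23³ = 133837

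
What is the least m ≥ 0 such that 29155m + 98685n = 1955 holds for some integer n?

149

Euclid: 98685 = 3·29155 + 11220; 29155 = 2·11220 + 6715; 11220 = 1·6715 + 4505; 6715 = 1·4505 + 2210; 4505 = 2·2210 + 85; 2210 = 26·85 + 0 → gcd = 85; 1955 = 85·23.
Back-substitution yields 29155·(-44) + 98685·(13) = 85, so one solution is m = -44·23 = -1012, n = 13·23 = 299.
Solutions in m differ by 98685/85 = 1161; the one in [0, 1161) is -1012 mod 1161 = 149.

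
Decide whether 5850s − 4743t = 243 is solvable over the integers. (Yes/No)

gcd(5850, 4743): 5850 = 1·4743 + 1107; 4743 = 4·1107 + 315; 1107 = 3·315 + 162; 315 = 1·162 + 153; 162 = 1·153 + 9; 153 = 17·9 + 0 → 9
9 divides 243, so a solution exists.

Yes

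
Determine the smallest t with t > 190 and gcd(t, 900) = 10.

230

gcd(t, 900) = 10 forces 10 | t; write t = 10s. Then gcd(10s, 10·90) = 10·gcd(s, 90), so need gcd(s, 90) = 1.
10s > 190 gives s ≥ 20. The least s ≥ 20 coprime to 90 is 23, so t = 10·23 = 230.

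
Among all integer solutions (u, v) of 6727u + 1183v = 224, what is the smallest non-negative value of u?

111

Euclid: 6727 = 5·1183 + 812; 1183 = 1·812 + 371; 812 = 2·371 + 70; 371 = 5·70 + 21; 70 = 3·21 + 7; 21 = 3·7 + 0 → gcd = 7; 224 = 7·32.
Back-substitution yields 6727·(51) + 1183·(-290) = 7, so one solution is u = 51·32 = 1632, v = -290·32 = -9280.
Solutions in u differ by 1183/7 = 169; the one in [0, 169) is 1632 mod 169 = 111.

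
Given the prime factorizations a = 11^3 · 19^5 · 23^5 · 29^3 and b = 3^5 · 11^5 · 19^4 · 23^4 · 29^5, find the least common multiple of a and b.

12792837217384640902938710049

max exponent per prime: 3^5 · 11^5 · 19^5 · 23^5 · 29^5 = 12792837217384640902938710049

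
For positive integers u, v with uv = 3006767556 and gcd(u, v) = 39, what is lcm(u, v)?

77096604

For any two positive integers, gcd × lcm equals their product. Hence lcm = 3006767556 / 39 = 77096604.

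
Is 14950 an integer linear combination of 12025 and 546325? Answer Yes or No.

gcd(12025, 546325): 546325 = 45·12025 + 5200; 12025 = 2·5200 + 1625; 5200 = 3·1625 + 325; 1625 = 5·325 + 0 → 325
325 divides 14950, so a solution exists.

Yes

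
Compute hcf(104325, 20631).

39

Euclid: 104325 = 5·20631 + 1170; 20631 = 17·1170 + 741; 1170 = 1·741 + 429; 741 = 1·429 + 312; 429 = 1·312 + 117; 312 = 2·117 + 78; 117 = 1·78 + 39; 78 = 2·39 + 0. Last nonzero remainder: 39.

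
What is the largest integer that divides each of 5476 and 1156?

4

Euclid: 5476 = 4·1156 + 852; 1156 = 1·852 + 304; 852 = 2·304 + 244; 304 = 1·244 + 60; 244 = 4·60 + 4; 60 = 15·4 + 0. Last nonzero remainder: 4.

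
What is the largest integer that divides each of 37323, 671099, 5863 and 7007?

gcd(37323, 671099): 671099 = 17·37323 + 36608; 37323 = 1·36608 + 715; 36608 = 51·715 + 143; 715 = 5·143 + 0 → 143
gcd(143, 5863): 5863 = 41·143 + 0 → 143
gcd(143, 7007): 7007 = 49·143 + 0 → 143

143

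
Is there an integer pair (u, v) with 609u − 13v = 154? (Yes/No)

Yes

gcd(609, 13): 609 = 46·13 + 11; 13 = 1·11 + 2; 11 = 5·2 + 1; 2 = 2·1 + 0 → 1
1 divides 154, so a solution exists.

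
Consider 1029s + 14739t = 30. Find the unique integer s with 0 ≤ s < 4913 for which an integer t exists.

43

Euclid: 14739 = 14·1029 + 333; 1029 = 3·333 + 30; 333 = 11·30 + 3; 30 = 10·3 + 0 → gcd = 3; 30 = 3·10.
Back-substitution yields 1029·(-487) + 14739·(34) = 3, so one solution is s = -487·10 = -4870, t = 34·10 = 340.
Solutions in s differ by 14739/3 = 4913; the one in [0, 4913) is -4870 mod 4913 = 43.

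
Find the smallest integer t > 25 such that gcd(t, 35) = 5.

Multiples of 5 above 25: 5·6, 5·7, … . Need the cofactor coprime to 35/5 = 7.
Checking s = 6, 7, … the first with gcd(s, 7) = 1 is s = 6, giving 30.

30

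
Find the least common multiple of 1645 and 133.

31255

gcd first: 1645 = 12·133 + 49; 133 = 2·49 + 35; 49 = 1·35 + 14; 35 = 2·14 + 7; 14 = 2·7 + 0 → gcd = 7
lcm = 1645·133/gcd = 218785/7 = 31255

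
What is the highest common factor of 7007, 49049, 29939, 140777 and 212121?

637

7007 = 7² · 11 · 13; 49049 = 7³ · 11 · 13; 29939 = 7² · 13 · 47; 140777 = 7² · 13² · 17; 212121 = 3² · 7² · 13 · 37
gcd takes min exponent of each prime: 7² · 13 = 637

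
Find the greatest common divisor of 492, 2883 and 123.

3

gcd(492, 2883): 2883 = 5·492 + 423; 492 = 1·423 + 69; 423 = 6·69 + 9; 69 = 7·9 + 6; 9 = 1·6 + 3; 6 = 2·3 + 0 → 3
gcd(3, 123): 123 = 41·3 + 0 → 3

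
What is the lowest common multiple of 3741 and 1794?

2237118

3741 = 3 · 29 · 43; 1794 = 2 · 3 · 13 · 23
max exponents: 2 · 3 · 13 · 23 · 29 · 43 = 2237118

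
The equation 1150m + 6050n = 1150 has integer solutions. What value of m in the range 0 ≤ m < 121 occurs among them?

Euclid: 6050 = 5·1150 + 300; 1150 = 3·300 + 250; 300 = 1·250 + 50; 250 = 5·50 + 0 → gcd = 50; 1150 = 50·23.
Back-substitution yields 1150·(-21) + 6050·(4) = 50, so one solution is m = -21·23 = -483, n = 4·23 = 92.
Solutions in m differ by 6050/50 = 121; the one in [0, 121) is -483 mod 121 = 1.

1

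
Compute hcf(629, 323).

17

Euclid: 629 = 1·323 + 306; 323 = 1·306 + 17; 306 = 18·17 + 0. Last nonzero remainder: 17.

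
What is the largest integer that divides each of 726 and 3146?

242

726 = 2 · 3 · 11²
3146 = 2 · 11² · 13
Common: 2 · 11² = 242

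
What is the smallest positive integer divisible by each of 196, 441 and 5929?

lcm(196, 441) = 196·441/gcd = 86436/49 = 1764
lcm(1764, 5929) = 1764·5929/gcd = 10458756/49 = 213444

213444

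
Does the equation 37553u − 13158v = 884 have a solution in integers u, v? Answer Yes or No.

By Bézout, 37553u − 13158v = 884 has integer solutions iff gcd(37553, 13158) | 884.
Euclid: 37553 = 2·13158 + 11237; 13158 = 1·11237 + 1921; 11237 = 5·1921 + 1632; 1921 = 1·1632 + 289; 1632 = 5·289 + 187; 289 = 1·187 + 102; 187 = 1·102 + 85; 102 = 1·85 + 17; 85 = 5·17 + 0. gcd = 17; 884 mod 17 = 0. Yes.

Yes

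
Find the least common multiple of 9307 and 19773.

9307 = 41 · 227; 19773 = 3² · 13³
max exponents: 3² · 13³ · 41 · 227 = 184027311

184027311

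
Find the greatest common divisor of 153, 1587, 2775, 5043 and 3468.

gcd(153, 1587): 1587 = 10·153 + 57; 153 = 2·57 + 39; 57 = 1·39 + 18; 39 = 2·18 + 3; 18 = 6·3 + 0 → 3
gcd(3, 2775): 2775 = 925·3 + 0 → 3
gcd(3, 5043): 5043 = 1681·3 + 0 → 3
gcd(3, 3468): 3468 = 1156·3 + 0 → 3

3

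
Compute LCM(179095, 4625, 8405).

278479292875

lcm(179095, 4625) = 179095·4625/gcd = 828314375/5 = 165662875
lcm(165662875, 8405) = 165662875·8405/gcd = 1392396464375/5 = 278479292875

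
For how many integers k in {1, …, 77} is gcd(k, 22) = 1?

Prime factors of 22: 2, 11. Count integers ≤ 77 divisible by none of them.
By inclusion–exclusion: 77 − ⌊77/2⌋ − ⌊77/11⌋ + ⌊77/22⌋ = 35.

35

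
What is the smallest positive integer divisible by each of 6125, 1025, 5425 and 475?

lcm(6125, 1025) = 6125·1025/gcd = 6278125/25 = 251125
lcm(251125, 5425) = 251125·5425/gcd = 1362353125/175 = 7784875
lcm(7784875, 475) = 7784875·475/gcd = 3697815625/25 = 147912625

147912625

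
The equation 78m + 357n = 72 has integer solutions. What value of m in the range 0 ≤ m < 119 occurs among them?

65

Reduce mod 357: 78m ≡ 72 (mod 357). With g = gcd(78, 357) = 3 dividing 72, divide through: 26m ≡ 24 (mod 119).
Since gcd(26, 119) = 1, m ≡ 24·(26)⁻¹ ≡ 65 (mod 119). Smallest non-negative: 65.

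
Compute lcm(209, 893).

gcd first: 893 = 4·209 + 57; 209 = 3·57 + 38; 57 = 1·38 + 19; 38 = 2·19 + 0 → gcd = 19
lcm = 209·893/gcd = 186637/19 = 9823

9823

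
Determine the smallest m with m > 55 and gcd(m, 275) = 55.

gcd(m, 275) = 55 forces 55 | m; write m = 55s. Then gcd(55s, 55·5) = 55·gcd(s, 5), so need gcd(s, 5) = 1.
55s > 55 gives s ≥ 2. The least s ≥ 2 coprime to 5 is 2, so m = 55·2 = 110.

110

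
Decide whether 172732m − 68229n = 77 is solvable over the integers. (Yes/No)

Yes

By Bézout, 172732m − 68229n = 77 has integer solutions iff gcd(172732, 68229) | 77.
Euclid: 172732 = 2·68229 + 36274; 68229 = 1·36274 + 31955; 36274 = 1·31955 + 4319; 31955 = 7·4319 + 1722; 4319 = 2·1722 + 875; 1722 = 1·875 + 847; 875 = 1·847 + 28; 847 = 30·28 + 7; 28 = 4·7 + 0. gcd = 7; 77 mod 7 = 0. Yes.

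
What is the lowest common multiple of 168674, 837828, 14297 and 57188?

3495586819428

168674 = 2 · 11² · 17 · 41; 837828 = 2² · 3² · 17 · 37²; 14297 = 17 · 29²; 57188 = 2² · 17 · 29²
lcm takes max exponent of each prime: 2² · 3² · 11² · 17 · 29² · 37² · 41 = 3495586819428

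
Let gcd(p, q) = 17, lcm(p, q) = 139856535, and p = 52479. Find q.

45305

Using pq = gcd(p,q)·lcm(p,q) = 17·139856535 = 2377561095, we get q = 2377561095/52479 = 45305.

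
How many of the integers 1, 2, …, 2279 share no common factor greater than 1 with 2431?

1800

2431 = 11·13·17. Inclusion–exclusion on these primes:
2279 − ⌊2279/11⌋ − ⌊2279/13⌋ − ⌊2279/17⌋ + ⌊2279/143⌋ + ⌊2279/187⌋ + ⌊2279/221⌋ − ⌊2279/2431⌋ = 1800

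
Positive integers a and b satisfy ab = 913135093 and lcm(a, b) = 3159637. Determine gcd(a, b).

gcd·lcm = product, so gcd = 913135093/3159637 = 289.

289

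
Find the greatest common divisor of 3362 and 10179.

Euclid: 10179 = 3·3362 + 93; 3362 = 36·93 + 14; 93 = 6·14 + 9; 14 = 1·9 + 5; 9 = 1·5 + 4; 5 = 1·4 + 1; 4 = 4·1 + 0. Last nonzero remainder: 1.

1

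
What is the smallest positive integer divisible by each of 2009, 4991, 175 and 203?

lcm(2009, 4991) = 2009·4991/gcd = 10026919/7 = 1432417
lcm(1432417, 175) = 1432417·175/gcd = 250672975/7 = 35810425
lcm(35810425, 203) = 35810425·203/gcd = 7269516275/7 = 1038502325

1038502325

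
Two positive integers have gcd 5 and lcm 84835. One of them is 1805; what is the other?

235

Using ab = gcd(a,b)·lcm(a,b) = 5·84835 = 424175, we get b = 424175/1805 = 235.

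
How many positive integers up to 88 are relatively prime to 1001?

63

1001 = 7·11·13. Inclusion–exclusion on these primes:
88 − ⌊88/7⌋ − ⌊88/11⌋ − ⌊88/13⌋ + ⌊88/77⌋ + ⌊88/91⌋ + ⌊88/143⌋ − ⌊88/1001⌋ = 63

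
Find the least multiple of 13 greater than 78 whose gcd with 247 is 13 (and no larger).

Multiples of 13 above 78: 13·7, 13·8, … . Need the cofactor coprime to 247/13 = 19.
Checking s = 7, 8, … the first with gcd(s, 19) = 1 is s = 7, giving 91.

91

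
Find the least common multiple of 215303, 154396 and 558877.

6675582333772

215303 = 11 · 23² · 37; 154396 = 2² · 11³ · 29; 558877 = 11 · 23 · 47²
lcm takes max exponent of each prime: 2² · 11³ · 23² · 29 · 37 · 47² = 6675582333772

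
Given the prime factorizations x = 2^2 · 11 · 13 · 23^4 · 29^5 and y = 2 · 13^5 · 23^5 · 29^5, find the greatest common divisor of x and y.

min exponent per shared prime: 2 · 13 · 23^4 · 29^5 = 149236371630034

149236371630034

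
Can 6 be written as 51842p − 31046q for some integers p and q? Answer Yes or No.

By Bézout, 51842p − 31046q = 6 has integer solutions iff gcd(51842, 31046) | 6.
Euclid: 51842 = 1·31046 + 20796; 31046 = 1·20796 + 10250; 20796 = 2·10250 + 296; 10250 = 34·296 + 186; 296 = 1·186 + 110; 186 = 1·110 + 76; 110 = 1·76 + 34; 76 = 2·34 + 8; 34 = 4·8 + 2; 8 = 4·2 + 0. gcd = 2; 6 mod 2 = 0. Yes.

Yes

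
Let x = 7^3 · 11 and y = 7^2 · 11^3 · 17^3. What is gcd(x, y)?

min exponent per shared prime: 7^2 · 11 = 539

539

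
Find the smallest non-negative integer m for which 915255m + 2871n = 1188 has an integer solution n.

27

gcd(915255, 2871) = 99 (Euclid: 915255 = 318·2871 + 2277; 2871 = 1·2277 + 594; 2277 = 3·594 + 495; 594 = 1·495 + 99; 495 = 5·99 + 0), and 99 | 1188.
Extended Euclid: 915255·(-5) + 2871·(1594) = 99. Scale by 12: m₀ = -60.
General solution m = m₀ + 29t; reducing mod 29 gives m = 27 (and n = -8607).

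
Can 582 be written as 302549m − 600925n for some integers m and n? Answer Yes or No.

By Bézout, 302549m − 600925n = 582 has integer solutions iff gcd(302549, 600925) | 582.
Euclid: 600925 = 1·302549 + 298376; 302549 = 1·298376 + 4173; 298376 = 71·4173 + 2093; 4173 = 1·2093 + 2080; 2093 = 1·2080 + 13; 2080 = 160·13 + 0. gcd = 13; 582 mod 13 = 10. No.

No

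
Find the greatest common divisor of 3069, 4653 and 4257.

gcd(3069, 4653): 4653 = 1·3069 + 1584; 3069 = 1·1584 + 1485; 1584 = 1·1485 + 99; 1485 = 15·99 + 0 → 99
gcd(99, 4257): 4257 = 43·99 + 0 → 99

99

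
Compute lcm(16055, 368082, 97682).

10105691310

16055 = 5 · 13² · 19; 368082 = 2 · 3² · 11² · 13²; 97682 = 2 · 13² · 17²
lcm takes max exponent of each prime: 2 · 3² · 5 · 11² · 13² · 17² · 19 = 10105691310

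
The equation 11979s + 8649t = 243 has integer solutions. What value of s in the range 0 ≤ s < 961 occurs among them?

839

Euclid: 11979 = 1·8649 + 3330; 8649 = 2·3330 + 1989; 3330 = 1·1989 + 1341; 1989 = 1·1341 + 648; 1341 = 2·648 + 45; 648 = 14·45 + 18; 45 = 2·18 + 9; 18 = 2·9 + 0 → gcd = 9; 243 = 9·27.
Back-substitution yields 11979·(387) + 8649·(-536) = 9, so one solution is s = 387·27 = 10449, t = -536·27 = -14472.
Solutions in s differ by 8649/9 = 961; the one in [0, 961) is 10449 mod 961 = 839.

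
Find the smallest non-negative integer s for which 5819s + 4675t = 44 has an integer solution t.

Euclid: 5819 = 1·4675 + 1144; 4675 = 4·1144 + 99; 1144 = 11·99 + 55; 99 = 1·55 + 44; 55 = 1·44 + 11; 44 = 4·11 + 0 → gcd = 11; 44 = 11·4.
Back-substitution yields 5819·(94) + 4675·(-117) = 11, so one solution is s = 94·4 = 376, t = -117·4 = -468.
Solutions in s differ by 4675/11 = 425; the one in [0, 425) is 376 mod 425 = 376.

376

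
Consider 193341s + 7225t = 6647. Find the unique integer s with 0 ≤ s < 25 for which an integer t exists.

Reduce mod 7225: 193341s ≡ 6647 (mod 7225). With g = gcd(193341, 7225) = 289 dividing 6647, divide through: 669s ≡ 23 (mod 25).
Since gcd(669, 25) = 1, s ≡ 23·(669)⁻¹ ≡ 17 (mod 25). Smallest non-negative: 17.

17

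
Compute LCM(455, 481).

16835

gcd first: 481 = 1·455 + 26; 455 = 17·26 + 13; 26 = 2·13 + 0 → gcd = 13
lcm = 455·481/gcd = 218855/13 = 16835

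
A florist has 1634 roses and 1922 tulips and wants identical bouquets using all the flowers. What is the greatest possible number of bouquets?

1634 = 2 · 19 · 43
1922 = 2 · 31²
Common: 2 = 2

2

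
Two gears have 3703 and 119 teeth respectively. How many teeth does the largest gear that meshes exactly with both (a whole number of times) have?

Euclid: 3703 = 31·119 + 14; 119 = 8·14 + 7; 14 = 2·7 + 0. Last nonzero remainder: 7.

7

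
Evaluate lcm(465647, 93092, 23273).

2549882972

lcm(465647, 93092) = 465647·93092/gcd = 43348010524/17 = 2549882972
lcm(2549882972, 23273) = 2549882972·23273/gcd = 59343426407356/23273 = 2549882972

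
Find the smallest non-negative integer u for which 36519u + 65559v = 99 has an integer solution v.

gcd(36519, 65559) = 3 (Euclid: 65559 = 1·36519 + 29040; 36519 = 1·29040 + 7479; 29040 = 3·7479 + 6603; 7479 = 1·6603 + 876; 6603 = 7·876 + 471; 876 = 1·471 + 405; 471 = 1·405 + 66; 405 = 6·66 + 9; 66 = 7·9 + 3; 9 = 3·3 + 0), and 3 | 99.
Extended Euclid: 36519·(-6960) + 65559·(3877) = 3. Scale by 33: u₀ = -229680.
General solution u = u₀ + 21853t; reducing mod 21853 gives u = 10703 (and v = -5962).

10703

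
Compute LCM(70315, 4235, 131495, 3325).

3036673865225

70315 = 5 · 7³ · 41; 4235 = 5 · 7 · 11²; 131495 = 5 · 7 · 13 · 17²; 3325 = 5² · 7 · 19
lcm takes max exponent of each prime: 5² · 7³ · 11² · 13 · 17² · 19 · 41 = 3036673865225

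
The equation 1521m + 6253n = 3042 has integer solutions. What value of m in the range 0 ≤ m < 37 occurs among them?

2

gcd(1521, 6253) = 169 (Euclid: 6253 = 4·1521 + 169; 1521 = 9·169 + 0), and 169 | 3042.
Extended Euclid: 1521·(-4) + 6253·(1) = 169. Scale by 18: m₀ = -72.
General solution m = m₀ + 37t; reducing mod 37 gives m = 2 (and n = 0).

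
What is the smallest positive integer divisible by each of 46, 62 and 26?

lcm(46, 62) = 46·62/gcd = 2852/2 = 1426
lcm(1426, 26) = 1426·26/gcd = 37076/2 = 18538

18538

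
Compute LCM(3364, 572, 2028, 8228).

3508312236

lcm(3364, 572) = 3364·572/gcd = 1924208/4 = 481052
lcm(481052, 2028) = 481052·2028/gcd = 975573456/52 = 18761028
lcm(18761028, 8228) = 18761028·8228/gcd = 154365738384/44 = 3508312236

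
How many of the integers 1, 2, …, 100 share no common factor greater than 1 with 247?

88

247 = 13·19. Inclusion–exclusion on these primes:
100 − ⌊100/13⌋ − ⌊100/19⌋ + ⌊100/247⌋ = 88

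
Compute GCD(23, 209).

Euclid: 209 = 9·23 + 2; 23 = 11·2 + 1; 2 = 2·1 + 0. Last nonzero remainder: 1.

1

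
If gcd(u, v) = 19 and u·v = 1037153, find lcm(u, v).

gcd·lcm = product, so lcm = 1037153/19 = 54587.

54587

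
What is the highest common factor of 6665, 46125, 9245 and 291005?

6665 = 5 · 31 · 43; 46125 = 3² · 5³ · 41; 9245 = 5 · 43²; 291005 = 5 · 11² · 13 · 37
gcd takes min exponent of each prime: 5 = 5

5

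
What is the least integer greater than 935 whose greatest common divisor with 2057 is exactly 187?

gcd(t, 2057) = 187 forces 187 | t; write t = 187s. Then gcd(187s, 187·11) = 187·gcd(s, 11), so need gcd(s, 11) = 1.
187s > 935 gives s ≥ 6. The least s ≥ 6 coprime to 11 is 6, so t = 187·6 = 1122.

1122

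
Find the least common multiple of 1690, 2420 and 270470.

lcm(1690, 2420) = 1690·2420/gcd = 4089800/10 = 408980
lcm(408980, 270470) = 408980·270470/gcd = 110616820600/10 = 11061682060

11061682060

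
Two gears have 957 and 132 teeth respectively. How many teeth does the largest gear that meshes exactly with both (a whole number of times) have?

Euclid: 957 = 7·132 + 33; 132 = 4·33 + 0. Last nonzero remainder: 33.

33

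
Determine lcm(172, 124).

gcd first: 172 = 1·124 + 48; 124 = 2·48 + 28; 48 = 1·28 + 20; 28 = 1·20 + 8; 20 = 2·8 + 4; 8 = 2·4 + 0 → gcd = 4
lcm = 172·124/gcd = 21328/4 = 5332

5332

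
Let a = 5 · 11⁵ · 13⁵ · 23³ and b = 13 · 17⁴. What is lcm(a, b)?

303829112632281813005

max exponent per prime: 5 · 11⁵ · 13⁵ · 17⁴ · 23³ = 303829112632281813005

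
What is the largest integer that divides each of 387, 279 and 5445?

387 = 3² · 43; 279 = 3² · 31; 5445 = 3² · 5 · 11²
gcd takes min exponent of each prime: 3² = 9

9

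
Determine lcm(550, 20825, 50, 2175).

39859050

550 = 2 · 5² · 11; 20825 = 5² · 7² · 17; 50 = 2 · 5²; 2175 = 3 · 5² · 29
lcm takes max exponent of each prime: 2 · 3 · 5² · 7² · 11 · 17 · 29 = 39859050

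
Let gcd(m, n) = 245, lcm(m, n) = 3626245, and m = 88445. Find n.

Using mn = gcd(m,n)·lcm(m,n) = 245·3626245 = 888430025, we get n = 888430025/88445 = 10045.

10045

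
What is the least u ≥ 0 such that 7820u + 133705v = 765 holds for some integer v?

gcd(7820, 133705) = 85 (Euclid: 133705 = 17·7820 + 765; 7820 = 10·765 + 170; 765 = 4·170 + 85; 170 = 2·85 + 0), and 85 | 765.
Extended Euclid: 7820·(-701) + 133705·(41) = 85. Scale by 9: u₀ = -6309.
General solution u = u₀ + 1573t; reducing mod 1573 gives u = 1556 (and v = -91).

1556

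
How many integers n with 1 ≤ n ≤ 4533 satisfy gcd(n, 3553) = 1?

3553 = 11·17·19. Inclusion–exclusion on these primes:
4533 − ⌊4533/11⌋ − ⌊4533/17⌋ − ⌊4533/19⌋ + ⌊4533/187⌋ + ⌊4533/209⌋ + ⌊4533/323⌋ − ⌊4533/3553⌋ = 3675

3675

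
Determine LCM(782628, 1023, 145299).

782628 = 2² · 3 · 7² · 11³; 1023 = 3 · 11 · 31; 145299 = 3 · 7 · 11 · 17 · 37
lcm takes max exponent of each prime: 2² · 3 · 7² · 11³ · 17 · 31 · 37 = 15260463372

15260463372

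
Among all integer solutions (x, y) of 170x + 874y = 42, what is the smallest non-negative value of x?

gcd(170, 874) = 2 (Euclid: 874 = 5·170 + 24; 170 = 7·24 + 2; 24 = 12·2 + 0), and 2 | 42.
Extended Euclid: 170·(36) + 874·(-7) = 2. Scale by 21: x₀ = 756.
General solution x = x₀ + 437t; reducing mod 437 gives x = 319 (and y = -62).

319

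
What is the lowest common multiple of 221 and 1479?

19227

gcd first: 1479 = 6·221 + 153; 221 = 1·153 + 68; 153 = 2·68 + 17; 68 = 4·17 + 0 → gcd = 17
lcm = 221·1479/gcd = 326859/17 = 19227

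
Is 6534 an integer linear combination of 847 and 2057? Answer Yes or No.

Yes

gcd(847, 2057): 2057 = 2·847 + 363; 847 = 2·363 + 121; 363 = 3·121 + 0 → 121
121 divides 6534, so a solution exists.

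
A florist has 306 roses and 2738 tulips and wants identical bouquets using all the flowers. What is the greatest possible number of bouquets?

Euclid: 2738 = 8·306 + 290; 306 = 1·290 + 16; 290 = 18·16 + 2; 16 = 8·2 + 0. Last nonzero remainder: 2.

2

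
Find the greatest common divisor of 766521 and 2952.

766521 = 3² · 7 · 23³
2952 = 2³ · 3² · 41
Common: 3² = 9

9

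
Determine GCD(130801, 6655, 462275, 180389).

gcd(130801, 6655): 130801 = 19·6655 + 4356; 6655 = 1·4356 + 2299; 4356 = 1·2299 + 2057; 2299 = 1·2057 + 242; 2057 = 8·242 + 121; 242 = 2·121 + 0 → 121
gcd(121, 462275): 462275 = 3820·121 + 55; 121 = 2·55 + 11; 55 = 5·11 + 0 → 11
gcd(11, 180389): 180389 = 16399·11 + 0 → 11

11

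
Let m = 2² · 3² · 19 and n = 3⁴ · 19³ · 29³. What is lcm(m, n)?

54200064924

max exponent per prime: 2² · 3⁴ · 19³ · 29³ = 54200064924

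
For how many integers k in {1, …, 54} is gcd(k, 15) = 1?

29

15 = 3·5. Inclusion–exclusion on these primes:
54 − ⌊54/3⌋ − ⌊54/5⌋ + ⌊54/15⌋ = 29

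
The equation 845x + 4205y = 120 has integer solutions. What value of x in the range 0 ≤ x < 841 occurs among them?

30

gcd(845, 4205) = 5 (Euclid: 4205 = 4·845 + 825; 845 = 1·825 + 20; 825 = 41·20 + 5; 20 = 4·5 + 0), and 5 | 120.
Extended Euclid: 845·(-209) + 4205·(42) = 5. Scale by 24: x₀ = -5016.
General solution x = x₀ + 841t; reducing mod 841 gives x = 30 (and y = -6).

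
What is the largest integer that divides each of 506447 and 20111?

17

506447 = 17 · 31³
20111 = 7 · 13² · 17
Common: 17 = 17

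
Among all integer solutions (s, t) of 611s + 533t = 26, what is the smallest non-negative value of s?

14

Reduce mod 533: 611s ≡ 26 (mod 533). With g = gcd(611, 533) = 13 dividing 26, divide through: 47s ≡ 2 (mod 41).
Since gcd(47, 41) = 1, s ≡ 2·(47)⁻¹ ≡ 14 (mod 41). Smallest non-negative: 14.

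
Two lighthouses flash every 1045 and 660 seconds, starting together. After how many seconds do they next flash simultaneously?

12540

gcd first: 1045 = 1·660 + 385; 660 = 1·385 + 275; 385 = 1·275 + 110; 275 = 2·110 + 55; 110 = 2·55 + 0 → gcd = 55
lcm = 1045·660/gcd = 689700/55 = 12540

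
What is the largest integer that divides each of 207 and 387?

Euclid: 387 = 1·207 + 180; 207 = 1·180 + 27; 180 = 6·27 + 18; 27 = 1·18 + 9; 18 = 2·9 + 0. Last nonzero remainder: 9.

9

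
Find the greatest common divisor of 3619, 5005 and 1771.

77

3619 = 7 · 11 · 47; 5005 = 5 · 7 · 11 · 13; 1771 = 7 · 11 · 23
gcd takes min exponent of each prime: 7 · 11 = 77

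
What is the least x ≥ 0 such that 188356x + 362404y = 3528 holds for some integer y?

887

Euclid: 362404 = 1·188356 + 174048; 188356 = 1·174048 + 14308; 174048 = 12·14308 + 2352; 14308 = 6·2352 + 196; 2352 = 12·196 + 0 → gcd = 196; 3528 = 196·18.
Back-substitution yields 188356·(152) + 362404·(-79) = 196, so one solution is x = 152·18 = 2736, y = -79·18 = -1422.
Solutions in x differ by 362404/196 = 1849; the one in [0, 1849) is 2736 mod 1849 = 887.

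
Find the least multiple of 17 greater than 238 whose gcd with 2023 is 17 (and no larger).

2023 = 17·119. Any a with gcd(a, 2023) = 17 is a multiple of 17, say 17s, with s coprime to 119.
Need s > 238/17, so s ≥ 15. First s ≥ 15 with gcd(s, 119) = 1 is s = 15. Thus a = 17·15 = 255.

255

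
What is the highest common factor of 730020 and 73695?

15

730020 = 2² · 3 · 5 · 23³
73695 = 3 · 5 · 17³
Common: 3 · 5 = 15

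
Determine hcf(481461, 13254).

Euclid: 481461 = 36·13254 + 4317; 13254 = 3·4317 + 303; 4317 = 14·303 + 75; 303 = 4·75 + 3; 75 = 25·3 + 0. Last nonzero remainder: 3.

3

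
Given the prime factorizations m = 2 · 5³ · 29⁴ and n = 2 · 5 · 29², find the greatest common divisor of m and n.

min exponent per shared prime: 2 · 5 · 29² = 8410

8410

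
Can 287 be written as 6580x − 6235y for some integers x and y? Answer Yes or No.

No

gcd(6580, 6235): 6580 = 1·6235 + 345; 6235 = 18·345 + 25; 345 = 13·25 + 20; 25 = 1·20 + 5; 20 = 4·5 + 0 → 5
5 does not divide 287, so a solution does not exist.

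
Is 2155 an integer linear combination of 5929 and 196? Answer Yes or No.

By Bézout, 5929m + 196n = 2155 has integer solutions iff gcd(5929, 196) | 2155.
Euclid: 5929 = 30·196 + 49; 196 = 4·49 + 0. gcd = 49; 2155 mod 49 = 48. No.

No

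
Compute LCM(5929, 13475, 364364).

5929 = 7² · 11²; 13475 = 5² · 7² · 11; 364364 = 2² · 7² · 11 · 13²
lcm takes max exponent of each prime: 2² · 5² · 7² · 11² · 13² = 100200100

100200100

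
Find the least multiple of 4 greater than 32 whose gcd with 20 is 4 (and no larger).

36

gcd(m, 20) = 4 forces 4 | m; write m = 4s. Then gcd(4s, 4·5) = 4·gcd(s, 5), so need gcd(s, 5) = 1.
4s > 32 gives s ≥ 9. The least s ≥ 9 coprime to 5 is 9, so m = 4·9 = 36.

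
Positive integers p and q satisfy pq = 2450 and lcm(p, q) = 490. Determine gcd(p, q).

5

From gcd × lcm = pq: gcd = 2450 / 490 = 5.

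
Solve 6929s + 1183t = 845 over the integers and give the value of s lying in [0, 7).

2

Euclid: 6929 = 5·1183 + 1014; 1183 = 1·1014 + 169; 1014 = 6·169 + 0 → gcd = 169; 845 = 169·5.
Back-substitution yields 6929·(-1) + 1183·(6) = 169, so one solution is s = -1·5 = -5, t = 6·5 = 30.
Solutions in s differ by 1183/169 = 7; the one in [0, 7) is -5 mod 7 = 2.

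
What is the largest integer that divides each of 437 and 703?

Euclid: 703 = 1·437 + 266; 437 = 1·266 + 171; 266 = 1·171 + 95; 171 = 1·95 + 76; 95 = 1·76 + 19; 76 = 4·19 + 0. Last nonzero remainder: 19.

19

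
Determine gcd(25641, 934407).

25641 = 3² · 7 · 11 · 37
934407 = 3² · 47³
Common: 3² = 9

9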